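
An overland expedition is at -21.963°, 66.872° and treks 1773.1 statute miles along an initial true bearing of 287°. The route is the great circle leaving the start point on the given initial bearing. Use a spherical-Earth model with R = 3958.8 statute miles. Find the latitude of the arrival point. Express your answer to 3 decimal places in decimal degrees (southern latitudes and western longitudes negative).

latitude -12.691°

δ = 1773.1/3958.8 = 0.447888 rad (25.6621°).
Start latitude φ₁ = -0.383327 rad; initial bearing θ = 5.009095 rad.
Applying the spherical law of cosines for sides, sin φ₂ = sin φ₁ cos δ + cos φ₁ sin δ cos θ = -0.219691, so φ₂ = -12.691°.
For the longitude increment, Δλ = atan2( sin θ sin δ cos φ₁, cos δ − sin φ₁ sin φ₂ ) = atan2(-0.384084, 0.819198) = -25.120°.
λ₂ = 66.872° + -25.120° = 41.752°.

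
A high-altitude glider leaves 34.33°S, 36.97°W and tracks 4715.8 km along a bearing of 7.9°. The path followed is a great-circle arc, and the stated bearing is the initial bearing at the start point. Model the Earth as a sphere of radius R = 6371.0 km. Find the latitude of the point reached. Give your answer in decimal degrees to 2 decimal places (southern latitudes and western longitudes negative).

latitude 7.77°

Angular distance δ = d/R = 4715.8 / 6371 = 0.740198 rad.
Start latitude φ₁ = -0.599172 rad; initial bearing θ = 0.137881 rad.
sin φ₂ = sin φ₁ cos δ + cos φ₁ sin δ cos θ = (-0.563959)(0.738335) + (0.825803)(0.674434)(0.990509) = 0.135273
φ₂ = asin(0.135273) = 0.135689 rad = 7.77°.
Δλ = atan2( sin θ sin δ cos φ₁ , cos δ − sin φ₁ sin φ₂ ) = atan2(0.076550, 0.814624) = 0.093694 rad = 5.37°.
λ₂ = -36.97° + 5.37° = -31.60°.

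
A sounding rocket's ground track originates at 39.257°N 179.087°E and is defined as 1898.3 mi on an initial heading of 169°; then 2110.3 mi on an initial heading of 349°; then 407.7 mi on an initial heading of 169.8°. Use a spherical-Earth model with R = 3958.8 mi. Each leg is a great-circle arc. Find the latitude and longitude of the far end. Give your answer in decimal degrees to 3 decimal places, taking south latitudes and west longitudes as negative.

Apply the spherical direct solution leg by leg, carrying full precision between legs.
Leg 1: from (39.257°, 179.087°), δ = 1898.3/3958.8 = 0.479514 rad, θ = 169° → φ = 12.167°, λ = -175.746°.
Leg 2: from (12.167°, -175.746°), δ = 2110.3/3958.8 = 0.533066 rad, θ = 349° → φ = 42.002°, λ = 176.756°.
Leg 3: from (42.002°, 176.756°), δ = 407.7/3958.8 = 0.102986 rad, θ = 169.8° → φ = 36.187°, λ = 178.049°.

latitude 36.187°, longitude 178.049°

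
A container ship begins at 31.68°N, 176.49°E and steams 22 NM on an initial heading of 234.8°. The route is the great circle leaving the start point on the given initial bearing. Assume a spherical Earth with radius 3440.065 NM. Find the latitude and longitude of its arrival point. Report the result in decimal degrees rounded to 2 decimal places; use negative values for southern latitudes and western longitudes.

Angular distance δ = d/R = 22 / 3440.065 = 0.006395 rad.
With φ₁ = 31.68° = 0.552920 rad and θ = 234.8° = 4.098033 rad:
Destination latitude: φ₂ = arcsin( sin φ₁ cos δ + cos φ₁ sin δ cos θ ) = arcsin(0.522027) = 31.47°.
For the longitude increment, Δλ = atan2( sin θ sin δ cos φ₁, cos δ − sin φ₁ sin φ₂ ) = atan2(-0.004447, 0.725824) = -0.35°.
Hence λ₂ = 176.49° + -0.35° = 176.14°.

latitude 31.47°, longitude 176.14°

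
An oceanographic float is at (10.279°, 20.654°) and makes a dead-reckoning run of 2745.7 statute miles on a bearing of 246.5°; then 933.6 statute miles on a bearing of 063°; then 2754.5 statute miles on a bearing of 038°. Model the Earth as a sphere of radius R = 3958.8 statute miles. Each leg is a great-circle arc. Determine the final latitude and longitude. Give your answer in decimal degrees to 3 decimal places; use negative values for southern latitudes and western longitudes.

latitude 30.080°, longitude 23.640°

Apply the spherical direct solution leg by leg, carrying full precision between legs.
Leg 1: from (10.279°, 20.654°), δ = 2745.7/3958.8 = 0.693569 rad, θ = 246.5° → φ = -6.523°, λ = -15.509°.
Leg 2: from (-6.523°, -15.509°), δ = 933.6/3958.8 = 0.235829 rad, θ = 63° → φ = -0.291°, λ = -3.493°.
Leg 3: from (-0.291°, -3.493°), δ = 2754.5/3958.8 = 0.695792 rad, θ = 38° → φ = 30.080°, λ = 23.640°.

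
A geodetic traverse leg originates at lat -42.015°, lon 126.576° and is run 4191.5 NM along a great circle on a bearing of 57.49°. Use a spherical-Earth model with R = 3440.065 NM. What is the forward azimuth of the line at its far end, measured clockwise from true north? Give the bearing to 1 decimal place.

final bearing 39.3°

Angular distance δ = d/R = 4191.5 / 3440.065 = 1.218436 rad.
Start latitude φ₁ = -0.733300 rad; initial bearing θ = 1.003390 rad.
Destination latitude: φ₂ = arcsin( sin φ₁ cos δ + cos φ₁ sin δ cos θ ) = arcsin(0.143780) = 8.267°.
Then Δλ = atan2(0.588050, 0.441350) = 0.926956 rad, from sin θ sin δ cos φ₁ over cos δ − sin φ₁ sin φ₂.
Hence λ₂ = 126.576° + 53.111° = 179.687°.
The forward bearing on arrival equals the back-azimuth from the destination plus 180°.
Back-azimuth from P₂ (8.3°, 179.7°) to P₁ (-42.0°, 126.6°), with Δλ' = λ₁ − λ₂ = -53.1°: atan2( sin Δλ' cos φ₁ , cos φ₂ sin φ₁ − sin φ₂ cos φ₁ cos Δλ' ) = 219.3°.
Final bearing = (219.3° + 180°) mod 360° = 39.3°.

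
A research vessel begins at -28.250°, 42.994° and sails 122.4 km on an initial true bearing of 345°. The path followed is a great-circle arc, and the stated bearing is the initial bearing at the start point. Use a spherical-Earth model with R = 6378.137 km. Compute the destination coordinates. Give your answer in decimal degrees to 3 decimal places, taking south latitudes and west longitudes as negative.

Angular distance δ = d/R = 122.4 / 6378.137 = 0.019191 rad.
With φ₁ = -28.250° = -0.493056 rad and θ = 345° = 6.021386 rad:
Destination latitude: φ₂ = arcsin( sin φ₁ cos δ + cos φ₁ sin δ cos θ ) = arcsin(-0.456905) = -27.188°.
For the longitude increment, Δλ = atan2( sin θ sin δ cos φ₁, cos δ − sin φ₁ sin φ₂ ) = atan2(-0.004375, 0.783554) = -0.320°.
λ₂ = λ₁ + Δλ = 42.674°.

latitude -27.188°, longitude 42.674°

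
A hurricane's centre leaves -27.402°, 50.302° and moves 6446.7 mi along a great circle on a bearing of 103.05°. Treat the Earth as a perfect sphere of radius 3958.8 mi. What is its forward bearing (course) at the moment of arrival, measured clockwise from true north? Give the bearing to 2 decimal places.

δ = 6446.7/3958.8 = 1.628448 rad (93.3032°).
Start latitude φ₁ = -0.478255 rad; initial bearing θ = 1.798562 rad.
sin φ₂ = sin φ₁ cos δ + cos φ₁ sin δ cos θ = (-0.460231)(-0.057620) + (0.887799)(0.998339)(-0.225801) = -0.173615
φ₂ = asin(-0.173615) = -0.174499 rad = -9.998°.
For the longitude increment, Δλ = atan2( sin θ sin δ cos φ₁, cos δ − sin φ₁ sin φ₂ ) = atan2(0.863434, -0.137523) = 99.050°.
Hence λ₂ = 50.302° + 99.050° = 149.352°.
The forward bearing on arrival equals the back-azimuth from the destination plus 180°.
Back-azimuth from P₂ (-10.00°, 149.35°) to P₁ (-27.40°, 50.30°), with Δλ' = λ₁ − λ₂ = -99.05°: atan2( sin Δλ' cos φ₁ , cos φ₂ sin φ₁ − sin φ₂ cos φ₁ cos Δλ' ) = 241.43°.
Final bearing = (241.43° + 180°) mod 360° = 61.43°.

final bearing 61.43°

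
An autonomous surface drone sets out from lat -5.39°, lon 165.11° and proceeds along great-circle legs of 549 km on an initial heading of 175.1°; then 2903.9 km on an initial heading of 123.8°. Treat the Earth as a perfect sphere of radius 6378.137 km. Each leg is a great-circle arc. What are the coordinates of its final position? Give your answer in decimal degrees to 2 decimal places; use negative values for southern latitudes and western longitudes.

Apply the spherical direct solution leg by leg, carrying full precision between legs.
Leg 1: from (-5.39°, 165.11°), δ = 549/6378.137 = 0.086075 rad, θ = 175.1° → φ = -10.30°, λ = 165.54°.
Leg 2: from (-10.30°, 165.54°), δ = 2903.9/6378.137 = 0.455290 rad, θ = 123.8° → φ = -23.66°, λ = -170.95°.

latitude -23.66°, longitude -170.95°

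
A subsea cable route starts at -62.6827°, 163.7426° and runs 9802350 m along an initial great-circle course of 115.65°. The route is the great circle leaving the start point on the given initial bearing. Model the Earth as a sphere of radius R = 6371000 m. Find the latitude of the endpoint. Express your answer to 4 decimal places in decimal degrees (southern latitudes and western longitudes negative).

latitude -13.1300°

The arc subtends δ = 9802350/6371000 = 1.538589 rad at the centre.
Start latitude φ₁ = -1.094019 rad; initial bearing θ = 2.018473 rad.
sin φ₂ = sin φ₁ cos δ + cos φ₁ sin δ cos θ = (-0.888479)(0.032202) + (0.458918)(0.999481)(-0.432873) = -0.227161
φ₂ = asin(-0.227161) = -0.229161 rad = -13.1300°.
Then Δλ = atan2(0.413479, -0.169625) = 1.960098 rad, from sin θ sin δ cos φ₁ over cos δ − sin φ₁ sin φ₂.
λ₂ = 163.7426° + 112.3054° = 276.0480°, normalized to (−180°, 180°] → -83.9520°.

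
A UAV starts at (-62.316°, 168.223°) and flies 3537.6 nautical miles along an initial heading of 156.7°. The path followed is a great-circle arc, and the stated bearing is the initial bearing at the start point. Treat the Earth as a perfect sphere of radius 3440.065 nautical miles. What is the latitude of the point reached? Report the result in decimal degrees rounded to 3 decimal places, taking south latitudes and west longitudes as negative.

Angular distance δ = d/R = 3537.6 / 3440.065 = 1.028353 rad.
Converting: φ₁ = -1.087619 rad, θ = 2.734931 rad.
Destination latitude: φ₂ = arcsin( sin φ₁ cos δ + cos φ₁ sin δ cos θ ) = arcsin(-0.822586) = -55.344°.
Δλ = atan2( sin θ sin δ cos φ₁ , cos δ − sin φ₁ sin φ₂ ) = atan2(0.157388, -0.212189) = 2.503400 rad = 143.434°.
λ₂ = 168.223° + 143.434° = 311.657°, normalized to (−180°, 180°] → -48.343°.

latitude -55.344°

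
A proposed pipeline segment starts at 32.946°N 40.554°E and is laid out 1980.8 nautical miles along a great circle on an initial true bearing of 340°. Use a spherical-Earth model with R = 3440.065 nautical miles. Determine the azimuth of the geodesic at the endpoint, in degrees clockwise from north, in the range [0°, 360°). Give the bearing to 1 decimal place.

final bearing 321.8°

δ = 1980.8/3440.065 = 0.575803 rad (32.9911°).
Converting: φ₁ = 0.575016 rad, θ = 5.934119 rad.
Applying the spherical law of cosines for sides, sin φ₂ = sin φ₁ cos δ + cos φ₁ sin δ cos θ = 0.885541, so φ₂ = 62.318°.
For the longitude increment, Δλ = atan2( sin θ sin δ cos φ₁, cos δ − sin φ₁ sin φ₂ ) = atan2(-0.156284, 0.357155) = -23.633°.
λ₂ = λ₁ + Δλ = 16.921°.
The forward bearing on arrival equals the back-azimuth from the destination plus 180°.
Back-azimuth from P₂ (62.3°, 16.9°) to P₁ (32.9°, 40.6°), with Δλ' = λ₁ − λ₂ = 23.6°: atan2( sin Δλ' cos φ₁ , cos φ₂ sin φ₁ − sin φ₂ cos φ₁ cos Δλ' ) = 141.8°.
Final bearing = (141.8° + 180°) mod 360° = 321.8°.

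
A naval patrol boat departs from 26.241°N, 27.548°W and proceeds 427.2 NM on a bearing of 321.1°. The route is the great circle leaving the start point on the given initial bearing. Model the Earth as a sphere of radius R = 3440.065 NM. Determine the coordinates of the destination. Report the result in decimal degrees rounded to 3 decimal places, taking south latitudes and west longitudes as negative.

Angular distance δ = d/R = 427.2 / 3440.065 = 0.124184 rad.
Start latitude φ₁ = 0.457992 rad; initial bearing θ = 5.604252 rad.
Applying the spherical law of cosines for sides, sin φ₂ = sin φ₁ cos δ + cos φ₁ sin δ cos θ = 0.525205, so φ₂ = 31.682°.
For the longitude increment, Δλ = atan2( sin θ sin δ cos φ₁, cos δ − sin φ₁ sin φ₂ ) = atan2(-0.069766, 0.760081) = -5.244°.
λ₂ = λ₁ + Δλ = -32.792°.

latitude 31.682°, longitude -32.792°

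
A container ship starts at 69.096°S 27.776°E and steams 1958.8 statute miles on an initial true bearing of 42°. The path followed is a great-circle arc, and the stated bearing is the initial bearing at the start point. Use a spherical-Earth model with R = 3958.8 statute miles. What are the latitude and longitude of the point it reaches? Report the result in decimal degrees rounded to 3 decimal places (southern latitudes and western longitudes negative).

latitude -44.125°, longitude 54.049°

Central angle δ = d/R = 0.494796 rad.
Converting: φ₁ = -1.205953 rad, θ = 0.733038 rad.
Applying the spherical law of cosines for sides, sin φ₂ = sin φ₁ cos δ + cos φ₁ sin δ cos θ = -0.696229, so φ₂ = -44.125°.
Then Δλ = atan2(0.113370, 0.229663) = 0.458545 rad, from sin θ sin δ cos φ₁ over cos δ − sin φ₁ sin φ₂.
Hence λ₂ = 27.776° + 26.273° = 54.049°.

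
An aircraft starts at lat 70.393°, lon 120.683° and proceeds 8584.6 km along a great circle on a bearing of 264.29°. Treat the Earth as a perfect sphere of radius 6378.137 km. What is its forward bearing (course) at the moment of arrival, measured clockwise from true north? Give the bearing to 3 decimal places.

Central angle δ = d/R = 1.345942 rad.
Converting: φ₁ = 1.228590 rad, θ = 4.612731 rad.
Destination latitude: φ₂ = arcsin( sin φ₁ cos δ + cos φ₁ sin δ cos θ ) = arcsin(0.177490) = 10.224°.
Δλ = atan2( sin θ sin δ cos φ₁ , cos δ − sin φ₁ sin φ₂ ) = atan2(-0.325496, 0.055766) = -1.401118 rad = -80.278°.
λ₂ = λ₁ + Δλ = 40.405°.
The forward bearing on arrival equals the back-azimuth from the destination plus 180°.
Back-azimuth from P₂ (10.224°, 40.405°) to P₁ (70.393°, 120.683°), with Δλ' = λ₁ − λ₂ = 80.278°: atan2( sin Δλ' cos φ₁ , cos φ₂ sin φ₁ − sin φ₂ cos φ₁ cos Δλ' ) = 19.834°.
Final bearing = (19.834° + 180°) mod 360° = 199.834°.

final bearing 199.834°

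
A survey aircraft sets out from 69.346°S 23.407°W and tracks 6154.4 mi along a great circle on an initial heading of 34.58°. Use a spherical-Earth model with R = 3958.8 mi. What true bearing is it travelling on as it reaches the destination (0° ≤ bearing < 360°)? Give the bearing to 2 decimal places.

final bearing 12.02°

δ = 6154.4/3958.8 = 1.554613 rad (89.0727°).
Start latitude φ₁ = -1.210316 rad; initial bearing θ = 0.603535 rad.
Applying the spherical law of cosines for sides, sin φ₂ = sin φ₁ cos δ + cos φ₁ sin δ cos θ = 0.275229, so φ₂ = 15.976°.
Δλ = atan2( sin θ sin δ cos φ₁ , cos δ − sin φ₁ sin φ₂ ) = atan2(0.200164, 0.273722) = 0.631405 rad = 36.177°.
λ₂ = λ₁ + Δλ = 12.770°.
The forward bearing on arrival equals the back-azimuth from the destination plus 180°.
Back-azimuth from P₂ (15.98°, 12.77°) to P₁ (-69.35°, -23.41°), with Δλ' = λ₁ − λ₂ = -36.18°: atan2( sin Δλ' cos φ₁ , cos φ₂ sin φ₁ − sin φ₂ cos φ₁ cos Δλ' ) = 192.02°.
Final bearing = (192.02° + 180°) mod 360° = 12.02°.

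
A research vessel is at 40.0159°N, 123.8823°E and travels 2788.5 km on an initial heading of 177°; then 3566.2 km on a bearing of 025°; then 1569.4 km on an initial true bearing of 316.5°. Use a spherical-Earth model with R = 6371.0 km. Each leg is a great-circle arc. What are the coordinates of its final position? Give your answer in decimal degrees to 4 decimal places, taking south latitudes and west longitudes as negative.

latitude 52.3882°, longitude 127.1430°

Apply the spherical direct solution leg by leg, carrying full precision between legs.
Leg 1: from (40.0159°, 123.8823°), δ = 2788.5/6371 = 0.437686 rad, θ = 177° → φ = 14.9647°, λ = 125.1980°.
Leg 2: from (14.9647°, 125.1980°), δ = 3566.2/6371 = 0.559755 rad, θ = 25° → φ = 43.1354°, λ = 143.1071°.
Leg 3: from (43.1354°, 143.1071°), δ = 1569.4/6371 = 0.246335 rad, θ = 316.5° → φ = 52.3882°, λ = 127.1430°.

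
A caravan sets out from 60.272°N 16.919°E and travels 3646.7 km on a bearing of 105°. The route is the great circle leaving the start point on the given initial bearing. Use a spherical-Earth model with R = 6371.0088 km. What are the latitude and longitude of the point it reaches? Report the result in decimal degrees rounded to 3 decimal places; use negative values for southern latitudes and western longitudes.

latitude 41.335°, longitude 61.088°

Central angle δ = d/R = 0.572390 rad.
Start latitude φ₁ = 1.051945 rad; initial bearing θ = 1.832596 rad.
Applying the spherical law of cosines for sides, sin φ₂ = sin φ₁ cos δ + cos φ₁ sin δ cos θ = 0.660459, so φ₂ = 41.335°.
Then Δλ = atan2(0.259439, 0.267073) = 0.770900 rad, from sin θ sin δ cos φ₁ over cos δ − sin φ₁ sin φ₂.
λ₂ = λ₁ + Δλ = 61.088°.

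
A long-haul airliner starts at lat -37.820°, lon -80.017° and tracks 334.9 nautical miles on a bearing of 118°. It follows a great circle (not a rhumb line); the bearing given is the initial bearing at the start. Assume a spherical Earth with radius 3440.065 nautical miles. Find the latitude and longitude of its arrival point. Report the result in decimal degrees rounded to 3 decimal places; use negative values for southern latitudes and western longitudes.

Angular distance δ = d/R = 334.9 / 3440.065 = 0.097353 rad.
Start latitude φ₁ = -0.660084 rad; initial bearing θ = 2.059489 rad.
sin φ₂ = sin φ₁ cos δ + cos φ₁ sin δ cos θ = (-0.613183)(0.995265) + (0.789941)(0.097199)(-0.469472) = -0.646326
φ₂ = asin(-0.646326) = -0.702760 rad = -40.265°.
Then Δλ = atan2(0.067794, 0.598949) = 0.112709 rad, from sin θ sin δ cos φ₁ over cos δ − sin φ₁ sin φ₂.
Hence λ₂ = -80.017° + 6.458° = -73.559°.

latitude -40.265°, longitude -73.559°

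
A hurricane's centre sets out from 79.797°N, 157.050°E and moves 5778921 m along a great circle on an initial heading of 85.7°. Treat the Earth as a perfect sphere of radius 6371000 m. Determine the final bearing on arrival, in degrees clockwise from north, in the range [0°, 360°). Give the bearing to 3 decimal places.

final bearing 167.032°

Central angle δ = d/R = 0.907067 rad.
With φ₁ = 79.797° = 1.392720 rad and θ = 85.7° = 1.495747 rad:
sin φ₂ = sin φ₁ cos δ + cos φ₁ sin δ cos θ = (0.984186)(0.616059) + (0.177136)(0.787700)(0.074979) = 0.616779
φ₂ = asin(0.616779) = 0.664644 rad = 38.081°.
For the longitude increment, Δλ = atan2( sin θ sin δ cos φ₁, cos δ − sin φ₁ sin φ₂ ) = atan2(0.139137, 0.009034) = 86.285°.
λ₂ = 157.050° + 86.285° = 243.335°, normalized to (−180°, 180°] → -116.665°.
The forward bearing on arrival equals the back-azimuth from the destination plus 180°.
Back-azimuth from P₂ (38.081°, -116.665°) to P₁ (79.797°, 157.050°), with Δλ' = λ₁ − λ₂ = 273.715°: atan2( sin Δλ' cos φ₁ , cos φ₂ sin φ₁ − sin φ₂ cos φ₁ cos Δλ' ) = 347.032°.
Final bearing = (347.032° + 180°) mod 360° = 167.032°.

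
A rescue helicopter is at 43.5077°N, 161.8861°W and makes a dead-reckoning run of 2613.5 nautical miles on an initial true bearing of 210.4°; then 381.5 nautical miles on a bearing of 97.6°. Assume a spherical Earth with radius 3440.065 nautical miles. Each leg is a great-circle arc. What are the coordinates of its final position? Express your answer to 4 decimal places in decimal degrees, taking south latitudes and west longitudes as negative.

Apply the spherical direct solution leg by leg, carrying full precision between legs.
Leg 1: from (43.5077°, -161.8861°), δ = 2613.5/3440.065 = 0.759724 rad, θ = 210.4° → φ = 3.9167°, λ = 177.6674°.
Leg 2: from (3.9167°, 177.6674°), δ = 381.5/3440.065 = 0.110899 rad, θ = 97.6° → φ = 3.0543°, λ = -176.0256°.

latitude 3.0543°, longitude -176.0256°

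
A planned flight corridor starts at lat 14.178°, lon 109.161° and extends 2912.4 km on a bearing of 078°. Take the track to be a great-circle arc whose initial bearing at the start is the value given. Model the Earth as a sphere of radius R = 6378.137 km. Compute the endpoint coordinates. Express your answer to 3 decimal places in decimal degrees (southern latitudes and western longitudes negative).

Angular distance δ = d/R = 2912.4 / 6378.137 = 0.456622 rad.
Converting: φ₁ = 0.247453 rad, θ = 1.361357 rad.
Applying the spherical law of cosines for sides, sin φ₂ = sin φ₁ cos δ + cos φ₁ sin δ cos θ = 0.308721, so φ₂ = 17.982°.
For the longitude increment, Δλ = atan2( sin θ sin δ cos φ₁, cos δ − sin φ₁ sin φ₂ ) = atan2(0.418147, 0.821930) = 26.964°.
λ₂ = 109.161° + 26.964° = 136.125°.

latitude 17.982°, longitude 136.125°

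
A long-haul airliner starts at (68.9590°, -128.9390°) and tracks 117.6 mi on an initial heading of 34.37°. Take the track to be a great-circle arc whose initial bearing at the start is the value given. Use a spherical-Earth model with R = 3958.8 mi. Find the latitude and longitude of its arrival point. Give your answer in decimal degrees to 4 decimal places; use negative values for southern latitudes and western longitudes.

Angular distance δ = d/R = 117.6 / 3958.8 = 0.029706 rad.
With φ₁ = 68.9590° = 1.203562 rad and θ = 34.37° = 0.599870 rad:
Destination latitude: φ₂ = arcsin( sin φ₁ cos δ + cos φ₁ sin δ cos θ ) = arcsin(0.941714) = 70.3414°.
Δλ = atan2( sin θ sin δ cos φ₁ , cos δ − sin φ₁ sin φ₂ ) = atan2(0.006020, 0.120635) = 0.049863 rad = 2.8569°.
λ₂ = λ₁ + Δλ = -126.0821°.

latitude 70.3414°, longitude -126.0821°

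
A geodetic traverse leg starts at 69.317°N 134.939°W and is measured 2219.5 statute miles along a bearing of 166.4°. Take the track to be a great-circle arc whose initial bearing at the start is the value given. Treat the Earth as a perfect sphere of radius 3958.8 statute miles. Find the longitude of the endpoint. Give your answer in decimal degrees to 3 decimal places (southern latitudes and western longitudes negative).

The arc subtends δ = 2219.5/3958.8 = 0.560650 rad at the centre.
Start latitude φ₁ = 1.209810 rad; initial bearing θ = 2.904228 rad.
Applying the spherical law of cosines for sides, sin φ₂ = sin φ₁ cos δ + cos φ₁ sin δ cos θ = 0.609784, so φ₂ = 37.574°.
For the longitude increment, Δλ = atan2( sin θ sin δ cos φ₁, cos δ − sin φ₁ sin φ₂ ) = atan2(0.044162, 0.276427) = 9.077°.
λ₂ = -134.939° + 9.077° = -125.862°.

longitude -125.862°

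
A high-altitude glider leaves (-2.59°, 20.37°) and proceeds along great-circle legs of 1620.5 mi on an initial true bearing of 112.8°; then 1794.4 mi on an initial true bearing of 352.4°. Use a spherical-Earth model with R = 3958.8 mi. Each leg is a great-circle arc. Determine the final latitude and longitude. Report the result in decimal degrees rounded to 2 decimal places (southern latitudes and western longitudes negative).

latitude 14.47°, longitude 38.91°

Apply the spherical direct solution leg by leg, carrying full precision between legs.
Leg 1: from (-2.59°, 20.37°), δ = 1620.5/3958.8 = 0.409341 rad, θ = 112.8° → φ = -11.28°, λ = 42.34°.
Leg 2: from (-11.28°, 42.34°), δ = 1794.4/3958.8 = 0.453269 rad, θ = 352.4° → φ = 14.47°, λ = 38.91°.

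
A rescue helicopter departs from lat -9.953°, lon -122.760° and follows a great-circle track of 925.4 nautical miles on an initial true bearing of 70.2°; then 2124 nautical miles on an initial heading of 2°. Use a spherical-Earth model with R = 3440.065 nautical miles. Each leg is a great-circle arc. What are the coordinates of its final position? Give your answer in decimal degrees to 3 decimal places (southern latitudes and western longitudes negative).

latitude 30.882°, longitude -106.885°

Apply the spherical direct solution leg by leg, carrying full precision between legs.
Leg 1: from (-9.953°, -122.760°), δ = 925.4/3440.065 = 0.269007 rad, θ = 70.2° → φ = -4.471°, λ = -108.234°.
Leg 2: from (-4.471°, -108.234°), δ = 2124/3440.065 = 0.617430 rad, θ = 2° → φ = 30.882°, λ = -106.885°.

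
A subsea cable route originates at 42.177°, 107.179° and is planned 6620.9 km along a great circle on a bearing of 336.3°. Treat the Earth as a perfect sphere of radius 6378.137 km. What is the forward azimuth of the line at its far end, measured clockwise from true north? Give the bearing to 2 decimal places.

Angular distance δ = d/R = 6620.9 / 6378.137 = 1.038062 rad.
Converting: φ₁ = 0.736128 rad, θ = 5.869542 rad.
Destination latitude: φ₂ = arcsin( sin φ₁ cos δ + cos φ₁ sin δ cos θ ) = arcsin(0.925548) = 67.751°.
Then Δλ = atan2(-0.256594, -0.113543) = -1.987397 rad, from sin θ sin δ cos φ₁ over cos δ − sin φ₁ sin φ₂.
λ₂ = λ₁ + Δλ = -6.690°.
The forward bearing on arrival equals the back-azimuth from the destination plus 180°.
Back-azimuth from P₂ (67.75°, -6.69°) to P₁ (42.18°, 107.18°), with Δλ' = λ₁ − λ₂ = 113.87°: atan2( sin Δλ' cos φ₁ , cos φ₂ sin φ₁ − sin φ₂ cos φ₁ cos Δλ' ) = 51.88°.
Final bearing = (51.88° + 180°) mod 360° = 231.88°.

final bearing 231.88°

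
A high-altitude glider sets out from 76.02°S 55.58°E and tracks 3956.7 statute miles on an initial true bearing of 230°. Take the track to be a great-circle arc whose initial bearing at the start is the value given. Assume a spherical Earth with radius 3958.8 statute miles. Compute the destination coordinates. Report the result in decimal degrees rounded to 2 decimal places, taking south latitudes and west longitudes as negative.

latitude -40.95°, longitude -65.87°

δ = 3956.7/3958.8 = 0.999470 rad (57.2654°).
Converting: φ₁ = -1.326799 rad, θ = 4.014257 rad.
sin φ₂ = sin φ₁ cos δ + cos φ₁ sin δ cos θ = (-0.970380)(0.540749) + (0.241583)(0.841184)(-0.642788) = -0.655356
φ₂ = asin(-0.655356) = -0.714654 rad = -40.95°.
Then Δλ = atan2(-0.155672, -0.095196) = -2.119641 rad, from sin θ sin δ cos φ₁ over cos δ − sin φ₁ sin φ₂.
Hence λ₂ = 55.58° + -121.45° = -65.87°.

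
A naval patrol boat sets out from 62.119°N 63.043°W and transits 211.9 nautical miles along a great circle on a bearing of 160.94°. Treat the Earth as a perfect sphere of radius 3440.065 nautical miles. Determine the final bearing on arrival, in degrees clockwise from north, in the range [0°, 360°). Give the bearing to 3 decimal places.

δ = 211.9/3440.065 = 0.061598 rad (3.5293°).
Converting: φ₁ = 1.084181 rad, θ = 2.808933 rad.
Destination latitude: φ₂ = arcsin( sin φ₁ cos δ + cos φ₁ sin δ cos θ ) = arcsin(0.855035) = 58.764°.
For the longitude increment, Δλ = atan2( sin θ sin δ cos φ₁, cos δ − sin φ₁ sin φ₂ ) = atan2(0.009401, 0.242320) = 2.222°.
Hence λ₂ = -63.043° + 2.222° = -60.821°.
The forward bearing on arrival equals the back-azimuth from the destination plus 180°.
Back-azimuth from P₂ (58.764°, -60.821°) to P₁ (62.119°, -63.043°), with Δλ' = λ₁ − λ₂ = -2.222°: atan2( sin Δλ' cos φ₁ , cos φ₂ sin φ₁ − sin φ₂ cos φ₁ cos Δλ' ) = 342.873°.
Final bearing = (342.873° + 180°) mod 360° = 162.873°.

final bearing 162.873°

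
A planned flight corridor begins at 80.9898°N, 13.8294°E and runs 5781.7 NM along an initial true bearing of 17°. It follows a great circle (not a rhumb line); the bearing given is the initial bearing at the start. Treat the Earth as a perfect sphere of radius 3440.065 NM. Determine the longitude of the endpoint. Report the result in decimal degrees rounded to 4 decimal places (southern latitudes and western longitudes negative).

longitude 176.9207°

The arc subtends δ = 5781.7/3440.065 = 1.680695 rad at the centre.
Converting: φ₁ = 1.413539 rad, θ = 0.296706 rad.
sin φ₂ = sin φ₁ cos δ + cos φ₁ sin δ cos θ = (0.987660)(-0.109678) + (0.156610)(0.993967)(0.956305) = 0.040539
φ₂ = asin(0.040539) = 0.040551 rad = 2.3234°.
For the longitude increment, Δλ = atan2( sin θ sin δ cos φ₁, cos δ − sin φ₁ sin φ₂ ) = atan2(0.045512, -0.149717) = 163.0913°.
λ₂ = λ₁ + Δλ = 176.9207°.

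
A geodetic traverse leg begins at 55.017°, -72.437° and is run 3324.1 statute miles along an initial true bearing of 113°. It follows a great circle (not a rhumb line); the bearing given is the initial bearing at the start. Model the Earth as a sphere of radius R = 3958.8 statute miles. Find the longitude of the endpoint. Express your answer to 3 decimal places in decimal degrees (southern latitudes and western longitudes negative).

Angular distance δ = d/R = 3324.1 / 3958.8 = 0.839674 rad.
Start latitude φ₁ = 0.960228 rad; initial bearing θ = 1.972222 rad.
Applying the spherical law of cosines for sides, sin φ₂ = sin φ₁ cos δ + cos φ₁ sin δ cos θ = 0.380301, so φ₂ = 22.352°.
For the longitude increment, Δλ = atan2( sin θ sin δ cos φ₁, cos δ − sin φ₁ sin φ₂ ) = atan2(0.392875, 0.356117) = 47.810°.
λ₂ = -72.437° + 47.810° = -24.627°.

longitude -24.627°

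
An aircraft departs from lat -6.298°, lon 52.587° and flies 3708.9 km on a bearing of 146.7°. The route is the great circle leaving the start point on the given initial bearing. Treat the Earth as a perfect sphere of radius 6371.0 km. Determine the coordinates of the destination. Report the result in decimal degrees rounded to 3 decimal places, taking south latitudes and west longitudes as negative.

δ = 3708.9/6371 = 0.582154 rad (33.3549°).
With φ₁ = -6.298° = -0.109921 rad and θ = 146.7° = 2.560398 rad:
sin φ₂ = sin φ₁ cos δ + cos φ₁ sin δ cos θ = (-0.109700)(0.835281) + (0.993965)(0.549824)(-0.835807) = -0.548403
φ₂ = asin(-0.548403) = -0.580454 rad = -33.258°.
Δλ = atan2( sin θ sin δ cos φ₁ , cos δ − sin φ₁ sin φ₂ ) = atan2(0.300044, 0.775121) = 0.369331 rad = 21.161°.
Hence λ₂ = 52.587° + 21.161° = 73.748°.

latitude -33.258°, longitude 73.748°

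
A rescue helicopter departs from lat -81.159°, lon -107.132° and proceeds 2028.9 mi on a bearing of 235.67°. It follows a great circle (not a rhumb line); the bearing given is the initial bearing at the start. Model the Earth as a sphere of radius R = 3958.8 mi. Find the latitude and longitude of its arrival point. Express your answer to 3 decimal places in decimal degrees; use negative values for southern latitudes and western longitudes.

Angular distance δ = d/R = 2028.9 / 3958.8 = 0.512504 rad.
With φ₁ = -81.159° = -1.416492 rad and θ = 235.67° = 4.113217 rad:
Applying the spherical law of cosines for sides, sin φ₂ = sin φ₁ cos δ + cos φ₁ sin δ cos θ = -0.903667, so φ₂ = -64.644°.
For the longitude increment, Δλ = atan2( sin θ sin δ cos φ₁, cos δ − sin φ₁ sin φ₂ ) = atan2(-0.062237, -0.021411) = -108.985°.
λ₂ = -107.132° + -108.985° = -216.117°, normalized to (−180°, 180°] → 143.883°.

latitude -64.644°, longitude 143.883°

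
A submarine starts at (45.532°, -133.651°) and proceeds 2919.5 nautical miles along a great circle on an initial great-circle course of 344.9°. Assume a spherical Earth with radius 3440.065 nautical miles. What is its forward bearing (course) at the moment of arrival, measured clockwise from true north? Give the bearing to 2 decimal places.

δ = 2919.5/3440.065 = 0.848676 rad (48.6255°).
With φ₁ = 45.532° = 0.794683 rad and θ = 344.9° = 6.019641 rad:
sin φ₂ = sin φ₁ cos δ + cos φ₁ sin δ cos θ = (0.713642)(0.660977) + (0.700511)(0.750406)(0.965473) = 0.979219
φ₂ = asin(0.979219) = 1.366572 rad = 78.299°.
Δλ = atan2( sin θ sin δ cos φ₁ , cos δ − sin φ₁ sin φ₂ ) = atan2(-0.136939, -0.037834) = -1.840355 rad = -105.445°.
λ₂ = -133.651° + -105.445° = -239.096°, normalized to (−180°, 180°] → 120.904°.
The forward bearing on arrival equals the back-azimuth from the destination plus 180°.
Back-azimuth from P₂ (78.30°, 120.90°) to P₁ (45.53°, -133.65°), with Δλ' = λ₁ − λ₂ = -254.56°: atan2( sin Δλ' cos φ₁ , cos φ₂ sin φ₁ − sin φ₂ cos φ₁ cos Δλ' ) = 64.13°.
Final bearing = (64.13° + 180°) mod 360° = 244.13°.

final bearing 244.13°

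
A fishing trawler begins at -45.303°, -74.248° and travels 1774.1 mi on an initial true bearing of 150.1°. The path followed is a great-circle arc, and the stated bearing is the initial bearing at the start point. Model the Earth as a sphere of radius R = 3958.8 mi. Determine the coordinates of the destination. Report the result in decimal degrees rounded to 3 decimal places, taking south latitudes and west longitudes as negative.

δ = 1774.1/3958.8 = 0.448141 rad (25.6766°).
With φ₁ = -45.303° = -0.790687 rad and θ = 150.1° = 2.619739 rad:
Destination latitude: φ₂ = arcsin( sin φ₁ cos δ + cos φ₁ sin δ cos θ ) = arcsin(-0.904838) = -64.801°.
For the longitude increment, Δλ = atan2( sin θ sin δ cos φ₁, cos δ − sin φ₁ sin φ₂ ) = atan2(0.151918, 0.258062) = 30.485°.
Hence λ₂ = -74.248° + 30.485° = -43.763°.

latitude -64.801°, longitude -43.763°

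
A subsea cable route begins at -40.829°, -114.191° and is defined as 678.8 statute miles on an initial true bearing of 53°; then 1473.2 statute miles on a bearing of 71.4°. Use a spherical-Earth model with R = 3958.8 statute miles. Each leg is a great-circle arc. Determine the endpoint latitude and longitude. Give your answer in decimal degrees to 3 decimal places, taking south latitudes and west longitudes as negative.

Apply the spherical direct solution leg by leg, carrying full precision between legs.
Leg 1: from (-40.829°, -114.191°), δ = 678.8/3958.8 = 0.171466 rad, θ = 53° → φ = -34.508°, λ = -104.673°.
Leg 2: from (-34.508°, -104.673°), δ = 1473.2/3958.8 = 0.372133 rad, θ = 71.4° → φ = -25.606°, λ = -82.206°.

latitude -25.606°, longitude -82.206°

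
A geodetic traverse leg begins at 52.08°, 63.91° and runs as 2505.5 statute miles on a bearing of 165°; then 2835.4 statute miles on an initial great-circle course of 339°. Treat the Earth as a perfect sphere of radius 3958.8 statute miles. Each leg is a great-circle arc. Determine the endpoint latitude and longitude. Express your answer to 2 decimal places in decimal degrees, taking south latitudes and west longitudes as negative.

latitude 53.37°, longitude 49.88°

Apply the spherical direct solution leg by leg, carrying full precision between legs.
Leg 1: from (52.08°, 63.91°), δ = 2505.5/3958.8 = 0.632894 rad, θ = 165° → φ = 16.56°, λ = 73.10°.
Leg 2: from (16.56°, 73.10°), δ = 2835.4/3958.8 = 0.716227 rad, θ = 339° → φ = 53.37°, λ = 49.88°.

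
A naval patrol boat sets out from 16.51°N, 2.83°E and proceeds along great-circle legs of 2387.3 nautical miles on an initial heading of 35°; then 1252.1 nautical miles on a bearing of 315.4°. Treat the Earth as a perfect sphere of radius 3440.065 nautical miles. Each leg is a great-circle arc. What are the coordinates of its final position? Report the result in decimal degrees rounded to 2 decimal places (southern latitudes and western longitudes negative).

Apply the spherical direct solution leg by leg, carrying full precision between legs.
Leg 1: from (16.51°, 2.83°), δ = 2387.3/3440.065 = 0.693969 rad, θ = 35° → φ = 46.12°, λ = 34.78°.
Leg 2: from (46.12°, 34.78°), δ = 1252.1/3440.065 = 0.363976 rad, θ = 315.4° → φ = 58.13°, λ = 6.53°.

latitude 58.13°, longitude 6.53°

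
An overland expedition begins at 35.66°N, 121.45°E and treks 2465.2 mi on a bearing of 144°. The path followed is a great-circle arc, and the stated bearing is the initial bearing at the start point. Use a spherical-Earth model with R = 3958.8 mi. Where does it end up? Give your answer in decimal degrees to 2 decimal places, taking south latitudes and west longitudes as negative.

Angular distance δ = d/R = 2465.2 / 3958.8 = 0.622714 rad.
Start latitude φ₁ = 0.622384 rad; initial bearing θ = 2.513274 rad.
Applying the spherical law of cosines for sides, sin φ₂ = sin φ₁ cos δ + cos φ₁ sin δ cos θ = 0.090173, so φ₂ = 5.17°.
Then Δλ = atan2(0.278539, 0.759730) = 0.351411 rad, from sin θ sin δ cos φ₁ over cos δ − sin φ₁ sin φ₂.
Hence λ₂ = 121.45° + 20.13° = 141.58°.

latitude 5.17°, longitude 141.58°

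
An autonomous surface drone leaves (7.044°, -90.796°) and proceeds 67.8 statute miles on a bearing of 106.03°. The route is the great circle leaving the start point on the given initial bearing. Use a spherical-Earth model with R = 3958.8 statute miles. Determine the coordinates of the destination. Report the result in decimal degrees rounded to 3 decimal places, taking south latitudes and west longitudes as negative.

Central angle δ = d/R = 0.017126 rad.
With φ₁ = 7.044° = 0.122941 rad and θ = 106.03° = 1.850573 rad:
sin φ₂ = sin φ₁ cos δ + cos φ₁ sin δ cos θ = (0.122632)(0.999853) + (0.992452)(0.017126)(-0.276141) = 0.117920
φ₂ = asin(0.117920) = 0.118195 rad = 6.772°.
Then Δλ = atan2(0.016335, 0.985393) = 0.016576 rad, from sin θ sin δ cos φ₁ over cos δ − sin φ₁ sin φ₂.
λ₂ = λ₁ + Δλ = -89.846°.

latitude 6.772°, longitude -89.846°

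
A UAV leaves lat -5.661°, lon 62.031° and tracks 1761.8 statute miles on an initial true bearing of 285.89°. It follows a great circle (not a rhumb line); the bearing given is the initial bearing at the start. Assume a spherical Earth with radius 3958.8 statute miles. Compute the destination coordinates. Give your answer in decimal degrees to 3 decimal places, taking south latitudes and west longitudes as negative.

latitude 1.619°, longitude 37.562°

δ = 1761.8/3958.8 = 0.445034 rad (25.4986°).
Start latitude φ₁ = -0.098803 rad; initial bearing θ = 4.989722 rad.
Destination latitude: φ₂ = arcsin( sin φ₁ cos δ + cos φ₁ sin δ cos θ ) = arcsin(0.028255) = 1.619°.
For the longitude increment, Δλ = atan2( sin θ sin δ cos φ₁, cos δ − sin φ₁ sin φ₂ ) = atan2(-0.412020, 0.905383) = -24.469°.
λ₂ = λ₁ + Δλ = 37.562°.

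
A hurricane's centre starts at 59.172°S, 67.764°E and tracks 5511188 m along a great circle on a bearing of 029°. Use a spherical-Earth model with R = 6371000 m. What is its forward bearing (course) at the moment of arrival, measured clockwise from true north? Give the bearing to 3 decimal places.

Angular distance δ = d/R = 5511188 / 6371000 = 0.865043 rad.
Converting: φ₁ = -1.032746 rad, θ = 0.506145 rad.
sin φ₂ = sin φ₁ cos δ + cos φ₁ sin δ cos θ = (-0.858710)(0.648608) + (0.512463)(0.761123)(0.874620) = -0.215823
φ₂ = asin(-0.215823) = -0.217534 rad = -12.464°.
Then Δλ = atan2(0.189099, 0.463279) = 0.387534 rad, from sin θ sin δ cos φ₁ over cos δ − sin φ₁ sin φ₂.
Hence λ₂ = 67.764° + 22.204° = 89.968°.
The forward bearing on arrival equals the back-azimuth from the destination plus 180°.
Back-azimuth from P₂ (-12.464°, 89.968°) to P₁ (-59.172°, 67.764°), with Δλ' = λ₁ − λ₂ = -22.204°: atan2( sin Δλ' cos φ₁ , cos φ₂ sin φ₁ − sin φ₂ cos φ₁ cos Δλ' ) = 194.741°.
Final bearing = (194.741° + 180°) mod 360° = 14.741°.

final bearing 14.741°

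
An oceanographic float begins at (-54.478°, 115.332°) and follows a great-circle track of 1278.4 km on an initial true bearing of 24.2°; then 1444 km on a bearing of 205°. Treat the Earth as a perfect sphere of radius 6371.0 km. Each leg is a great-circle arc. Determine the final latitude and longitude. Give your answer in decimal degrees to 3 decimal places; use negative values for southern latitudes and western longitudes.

latitude -55.212°, longitude 112.248°

Apply the spherical direct solution leg by leg, carrying full precision between legs.
Leg 1: from (-54.478°, 115.332°), δ = 1278.4/6371 = 0.200659 rad, θ = 24.2° → φ = -43.783°, λ = 121.830°.
Leg 2: from (-43.783°, 121.830°), δ = 1444/6371 = 0.226652 rad, θ = 205° → φ = -55.212°, λ = 112.248°.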